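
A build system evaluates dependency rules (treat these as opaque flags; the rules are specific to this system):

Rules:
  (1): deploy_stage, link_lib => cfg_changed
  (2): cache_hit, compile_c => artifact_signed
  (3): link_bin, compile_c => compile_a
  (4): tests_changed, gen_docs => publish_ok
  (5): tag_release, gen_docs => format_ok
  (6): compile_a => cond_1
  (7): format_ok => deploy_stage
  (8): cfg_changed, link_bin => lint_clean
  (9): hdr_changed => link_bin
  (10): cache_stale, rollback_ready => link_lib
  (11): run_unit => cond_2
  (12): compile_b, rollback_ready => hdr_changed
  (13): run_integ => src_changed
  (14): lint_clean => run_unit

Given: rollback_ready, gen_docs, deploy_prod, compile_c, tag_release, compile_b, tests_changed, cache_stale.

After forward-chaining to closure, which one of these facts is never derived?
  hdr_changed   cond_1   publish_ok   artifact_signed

artifact_signed

[1] (4) [tests_changed, gen_docs => publish_ok]; (5) [tag_release, gen_docs => format_ok]; (10) [cache_stale, rollback_ready => link_lib]; (12) [compile_b, rollback_ready => hdr_changed]. ⇒ new: publish_ok, format_ok, link_lib, hdr_changed.
[2] (7) [format_ok => deploy_stage]; (9) [hdr_changed => link_bin]. ⇒ new: deploy_stage, link_bin.
[3] (1) [deploy_stage, link_lib => cfg_changed]; (3) [link_bin, compile_c => compile_a]. ⇒ new: cfg_changed, compile_a.
[4] (6) [compile_a => cond_1]; (8) [cfg_changed, link_bin => lint_clean]. ⇒ new: cond_1, lint_clean.
[5] (14) [lint_clean => run_unit]. ⇒ new: run_unit.
[6] (11) [run_unit => cond_2]. ⇒ new: cond_2.
Derived: hdr_changed (round 1), publish_ok (round 1), cond_1 (round 4). artifact_signed never appears in any round.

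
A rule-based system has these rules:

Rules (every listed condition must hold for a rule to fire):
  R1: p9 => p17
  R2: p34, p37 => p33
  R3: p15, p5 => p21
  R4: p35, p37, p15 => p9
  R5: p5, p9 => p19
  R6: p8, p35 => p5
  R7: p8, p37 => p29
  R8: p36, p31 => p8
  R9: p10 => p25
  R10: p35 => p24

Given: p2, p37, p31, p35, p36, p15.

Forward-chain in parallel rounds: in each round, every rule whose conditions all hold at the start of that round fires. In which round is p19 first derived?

Round 1: R4 [p35, p37, p15 => p9]; R8 [p36, p31 => p8]; R10 [p35 => p24]. Adds p9, p8, p24.
Round 2: R1 [p9 => p17]; R6 [p8, p35 => p5]; R7 [p8, p37 => p29]. Adds p17, p5, p29.
Round 3: R3 [p15, p5 => p21]; R5 [p5, p9 => p19]. Adds p21, p19.
p19 first appears in round 3.

3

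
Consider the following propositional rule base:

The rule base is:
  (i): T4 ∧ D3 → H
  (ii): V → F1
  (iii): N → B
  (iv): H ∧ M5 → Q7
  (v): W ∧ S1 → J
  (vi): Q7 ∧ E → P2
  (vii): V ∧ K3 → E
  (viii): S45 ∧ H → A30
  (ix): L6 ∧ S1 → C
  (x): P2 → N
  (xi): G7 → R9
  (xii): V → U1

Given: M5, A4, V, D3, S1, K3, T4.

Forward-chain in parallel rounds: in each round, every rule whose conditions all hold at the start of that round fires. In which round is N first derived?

Round 1 — (i), (ii), (vii), (xii), derive H, F1, E, U1.
Round 2 — (iv), derive Q7.
Round 3 — (vi), derive P2.
Round 4 — (x), derive N.
N first appears in round 4.

4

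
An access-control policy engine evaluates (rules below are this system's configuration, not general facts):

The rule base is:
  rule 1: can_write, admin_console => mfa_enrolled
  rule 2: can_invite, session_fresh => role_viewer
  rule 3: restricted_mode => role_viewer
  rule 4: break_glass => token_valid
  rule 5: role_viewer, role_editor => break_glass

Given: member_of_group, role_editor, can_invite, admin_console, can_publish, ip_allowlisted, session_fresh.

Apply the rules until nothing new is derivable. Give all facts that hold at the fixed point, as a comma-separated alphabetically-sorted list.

admin_console, break_glass, can_invite, can_publish, ip_allowlisted, member_of_group, role_editor, role_viewer, session_fresh, token_valid

[1] rule 2 [can_invite, session_fresh => role_viewer]. ⇒ new: role_viewer.
[2] rule 5 [role_viewer, role_editor => break_glass]. ⇒ new: break_glass.
[3] rule 4 [break_glass => token_valid]. ⇒ new: token_valid.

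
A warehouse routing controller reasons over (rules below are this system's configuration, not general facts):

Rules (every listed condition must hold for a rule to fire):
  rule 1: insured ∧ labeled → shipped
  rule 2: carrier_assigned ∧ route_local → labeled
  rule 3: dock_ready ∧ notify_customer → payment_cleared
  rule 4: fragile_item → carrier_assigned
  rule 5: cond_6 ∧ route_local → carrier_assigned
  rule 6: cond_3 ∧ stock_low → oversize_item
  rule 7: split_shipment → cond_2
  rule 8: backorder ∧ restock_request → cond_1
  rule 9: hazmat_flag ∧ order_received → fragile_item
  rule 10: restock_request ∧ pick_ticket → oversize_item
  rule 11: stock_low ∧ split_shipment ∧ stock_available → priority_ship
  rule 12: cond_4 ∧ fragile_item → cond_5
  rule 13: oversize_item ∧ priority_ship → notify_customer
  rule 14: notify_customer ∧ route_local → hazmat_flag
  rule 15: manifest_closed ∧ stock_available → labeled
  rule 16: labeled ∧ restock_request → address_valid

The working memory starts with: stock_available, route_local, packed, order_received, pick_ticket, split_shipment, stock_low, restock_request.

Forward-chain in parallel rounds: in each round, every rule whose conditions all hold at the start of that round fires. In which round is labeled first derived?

6

Round 1 — rule 7, rule 10, rule 11, derive cond_2, oversize_item, priority_ship.
Round 2 — rule 13, derive notify_customer.
Round 3 — rule 14, derive hazmat_flag.
Round 4 — rule 9, derive fragile_item.
Round 5 — rule 4, derive carrier_assigned.
Round 6 — rule 2, derive labeled.
labeled first appears in round 6.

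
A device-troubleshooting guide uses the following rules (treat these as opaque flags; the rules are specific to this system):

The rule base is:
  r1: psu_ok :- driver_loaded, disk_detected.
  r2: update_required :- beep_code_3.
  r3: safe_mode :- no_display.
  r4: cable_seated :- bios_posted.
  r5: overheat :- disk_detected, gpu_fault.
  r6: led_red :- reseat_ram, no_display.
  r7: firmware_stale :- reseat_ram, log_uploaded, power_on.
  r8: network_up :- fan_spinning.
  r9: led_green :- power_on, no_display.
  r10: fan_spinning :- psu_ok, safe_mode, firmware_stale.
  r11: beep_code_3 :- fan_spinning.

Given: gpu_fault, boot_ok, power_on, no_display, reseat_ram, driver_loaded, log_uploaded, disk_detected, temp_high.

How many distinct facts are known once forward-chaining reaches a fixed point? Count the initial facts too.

19

Round 1: r1 [psu_ok :- driver_loaded, disk_detected.]; r3 [safe_mode :- no_display.]; r5 [overheat :- disk_detected, gpu_fault.]; r6 [led_red :- reseat_ram, no_display.]; r7 [firmware_stale :- reseat_ram, log_uploaded, power_on.]; r9 [led_green :- power_on, no_display.]. Adds psu_ok, safe_mode, overheat, led_red, firmware_stale, led_green.
Round 2: r10 [fan_spinning :- psu_ok, safe_mode, firmware_stale.]. Adds fan_spinning.
Round 3: r8 [network_up :- fan_spinning.]; r11 [beep_code_3 :- fan_spinning.]. Adds network_up, beep_code_3.
Round 4: r2 [update_required :- beep_code_3.]. Adds update_required.
Closure: {beep_code_3, boot_ok, disk_detected, driver_loaded, fan_spinning, firmware_stale, gpu_fault, led_green, led_red, log_uploaded, network_up, no_display, overheat, power_on, psu_ok, reseat_ram, safe_mode, temp_high, update_required} — 19 facts.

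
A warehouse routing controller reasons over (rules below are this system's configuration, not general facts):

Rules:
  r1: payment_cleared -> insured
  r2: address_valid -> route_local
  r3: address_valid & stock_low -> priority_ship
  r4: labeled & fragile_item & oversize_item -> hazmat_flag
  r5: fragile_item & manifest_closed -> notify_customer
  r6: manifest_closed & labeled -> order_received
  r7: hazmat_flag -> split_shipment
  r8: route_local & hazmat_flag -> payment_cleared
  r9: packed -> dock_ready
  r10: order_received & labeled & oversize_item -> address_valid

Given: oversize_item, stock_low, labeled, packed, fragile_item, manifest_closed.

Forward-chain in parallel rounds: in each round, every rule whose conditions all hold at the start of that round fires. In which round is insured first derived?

Round 1: r4 [labeled & fragile_item & oversize_item -> hazmat_flag]; r5 [fragile_item & manifest_closed -> notify_customer]; r6 [manifest_closed & labeled -> order_received]; r9 [packed -> dock_ready]. Adds hazmat_flag, notify_customer, order_received, dock_ready.
Round 2: r7 [hazmat_flag -> split_shipment]; r10 [order_received & labeled & oversize_item -> address_valid]. Adds split_shipment, address_valid.
Round 3: r2 [address_valid -> route_local]; r3 [address_valid & stock_low -> priority_ship]. Adds route_local, priority_ship.
Round 4: r8 [route_local & hazmat_flag -> payment_cleared]. Adds payment_cleared.
Round 5: r1 [payment_cleared -> insured]. Adds insured.
insured first appears in round 5.

5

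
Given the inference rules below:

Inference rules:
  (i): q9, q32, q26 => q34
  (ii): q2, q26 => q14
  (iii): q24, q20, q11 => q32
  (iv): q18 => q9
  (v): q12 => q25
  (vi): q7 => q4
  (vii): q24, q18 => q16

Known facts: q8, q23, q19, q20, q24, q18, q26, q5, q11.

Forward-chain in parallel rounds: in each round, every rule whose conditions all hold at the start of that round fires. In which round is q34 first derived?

Round 1: (iii) [q24, q20, q11 => q32]; (iv) [q18 => q9]; (vii) [q24, q18 => q16]. New: q32, q9, q16.
Round 2: (i) [q9, q32, q26 => q34]. New: q34.
q34 first appears in round 2.

2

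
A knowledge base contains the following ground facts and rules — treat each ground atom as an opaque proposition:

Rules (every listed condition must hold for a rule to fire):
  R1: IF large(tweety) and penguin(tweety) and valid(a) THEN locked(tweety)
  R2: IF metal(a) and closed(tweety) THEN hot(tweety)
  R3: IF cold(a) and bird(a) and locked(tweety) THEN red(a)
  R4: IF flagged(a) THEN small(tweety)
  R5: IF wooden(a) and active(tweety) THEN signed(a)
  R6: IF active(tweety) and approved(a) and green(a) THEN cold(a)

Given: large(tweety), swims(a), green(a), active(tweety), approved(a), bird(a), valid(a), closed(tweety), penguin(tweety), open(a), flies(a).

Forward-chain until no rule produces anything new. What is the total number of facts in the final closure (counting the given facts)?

Round 1 fires R1, R6, giving locked(tweety), cold(a).
Round 2 fires R3, giving red(a).
Closure: {active(tweety), approved(a), bird(a), closed(tweety), cold(a), flies(a), green(a), large(tweety), locked(tweety), open(a), penguin(tweety), red(a), swims(a), valid(a)} — 14 facts.

14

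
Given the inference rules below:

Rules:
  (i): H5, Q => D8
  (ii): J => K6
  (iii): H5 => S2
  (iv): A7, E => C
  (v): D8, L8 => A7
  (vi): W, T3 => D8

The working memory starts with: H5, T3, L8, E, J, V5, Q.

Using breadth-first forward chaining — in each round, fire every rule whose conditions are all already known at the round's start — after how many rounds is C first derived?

[1] (i) [H5, Q => D8]; (ii) [J => K6]; (iii) [H5 => S2]. ⇒ new: D8, K6, S2.
[2] (v) [D8, L8 => A7]. ⇒ new: A7.
[3] (iv) [A7, E => C]. ⇒ new: C.
C first appears in round 3.

3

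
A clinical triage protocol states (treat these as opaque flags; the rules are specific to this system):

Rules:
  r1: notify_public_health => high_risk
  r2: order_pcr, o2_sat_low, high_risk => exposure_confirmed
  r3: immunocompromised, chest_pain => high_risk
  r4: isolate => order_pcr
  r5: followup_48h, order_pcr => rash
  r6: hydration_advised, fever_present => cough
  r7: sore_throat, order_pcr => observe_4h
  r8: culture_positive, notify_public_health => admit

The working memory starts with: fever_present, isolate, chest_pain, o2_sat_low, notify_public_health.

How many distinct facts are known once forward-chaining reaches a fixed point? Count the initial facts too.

8

Round 1: r1 [notify_public_health => high_risk]; r4 [isolate => order_pcr]. Adds high_risk, order_pcr.
Round 2: r2 [order_pcr, o2_sat_low, high_risk => exposure_confirmed]. Adds exposure_confirmed.
Closure: {chest_pain, exposure_confirmed, fever_present, high_risk, isolate, notify_public_health, o2_sat_low, order_pcr} — 8 facts.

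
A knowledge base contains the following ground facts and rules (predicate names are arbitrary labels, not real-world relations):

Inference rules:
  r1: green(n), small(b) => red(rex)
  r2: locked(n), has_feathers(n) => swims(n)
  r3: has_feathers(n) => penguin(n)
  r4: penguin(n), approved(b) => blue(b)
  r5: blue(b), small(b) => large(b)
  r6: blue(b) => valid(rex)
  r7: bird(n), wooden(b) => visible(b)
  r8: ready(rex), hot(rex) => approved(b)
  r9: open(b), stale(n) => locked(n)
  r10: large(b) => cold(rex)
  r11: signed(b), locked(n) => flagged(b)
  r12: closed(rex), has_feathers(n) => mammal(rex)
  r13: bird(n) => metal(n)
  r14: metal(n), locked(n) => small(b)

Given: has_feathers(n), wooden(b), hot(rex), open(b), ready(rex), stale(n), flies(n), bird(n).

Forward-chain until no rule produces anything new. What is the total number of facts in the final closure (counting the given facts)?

19

Round 1 fires r3, r7, r8, r9, r13, giving penguin(n), visible(b), approved(b), locked(n), metal(n).
Round 2 fires r2, r4, r14, giving swims(n), blue(b), small(b).
Round 3 fires r5, r6, giving large(b), valid(rex).
Round 4 fires r10, giving cold(rex).
Closure: {approved(b), bird(n), blue(b), cold(rex), flies(n), has_feathers(n), hot(rex), large(b), locked(n), metal(n), open(b), penguin(n), ready(rex), small(b), stale(n), swims(n), valid(rex), visible(b), wooden(b)} — 19 facts.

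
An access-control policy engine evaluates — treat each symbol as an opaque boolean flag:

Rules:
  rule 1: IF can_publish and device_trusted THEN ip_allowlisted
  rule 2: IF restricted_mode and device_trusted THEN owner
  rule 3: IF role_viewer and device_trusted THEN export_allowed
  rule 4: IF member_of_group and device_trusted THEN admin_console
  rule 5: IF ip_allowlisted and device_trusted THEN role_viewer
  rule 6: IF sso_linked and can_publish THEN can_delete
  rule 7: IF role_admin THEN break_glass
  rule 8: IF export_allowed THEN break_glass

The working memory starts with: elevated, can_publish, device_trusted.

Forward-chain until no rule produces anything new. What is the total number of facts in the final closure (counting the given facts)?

7

Round 1 — rule 1, derive ip_allowlisted.
Round 2 — rule 5, derive role_viewer.
Round 3 — rule 3, derive export_allowed.
Round 4 — rule 8, derive break_glass.
Closure: {break_glass, can_publish, device_trusted, elevated, export_allowed, ip_allowlisted, role_viewer} — 7 facts.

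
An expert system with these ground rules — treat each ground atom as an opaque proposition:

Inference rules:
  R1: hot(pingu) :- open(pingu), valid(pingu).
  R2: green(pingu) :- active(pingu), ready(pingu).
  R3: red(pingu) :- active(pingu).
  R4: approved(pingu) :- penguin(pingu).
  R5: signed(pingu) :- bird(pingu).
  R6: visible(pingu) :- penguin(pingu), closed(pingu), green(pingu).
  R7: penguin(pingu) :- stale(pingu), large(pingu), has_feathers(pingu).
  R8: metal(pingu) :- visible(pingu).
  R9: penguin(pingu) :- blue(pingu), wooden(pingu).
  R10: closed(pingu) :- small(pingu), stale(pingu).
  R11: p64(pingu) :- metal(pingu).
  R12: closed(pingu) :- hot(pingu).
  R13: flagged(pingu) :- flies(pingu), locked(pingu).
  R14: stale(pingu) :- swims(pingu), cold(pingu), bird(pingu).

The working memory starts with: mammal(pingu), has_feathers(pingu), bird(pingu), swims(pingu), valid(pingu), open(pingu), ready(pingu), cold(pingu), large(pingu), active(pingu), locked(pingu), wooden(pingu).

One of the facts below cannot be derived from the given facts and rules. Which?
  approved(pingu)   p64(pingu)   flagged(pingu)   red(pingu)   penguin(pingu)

Round 1 — R1, R2, R3, R5, R14, derive hot(pingu), green(pingu), red(pingu), signed(pingu), stale(pingu).
Round 2 — R7, R12, derive penguin(pingu), closed(pingu).
Round 3 — R4, R6, derive approved(pingu), visible(pingu).
Round 4 — R8, derive metal(pingu).
Round 5 — R11, derive p64(pingu).
Derived: p64(pingu) (round 5), approved(pingu) (round 3), red(pingu) (round 1), penguin(pingu) (round 2). flagged(pingu) never appears in any round.

flagged(pingu)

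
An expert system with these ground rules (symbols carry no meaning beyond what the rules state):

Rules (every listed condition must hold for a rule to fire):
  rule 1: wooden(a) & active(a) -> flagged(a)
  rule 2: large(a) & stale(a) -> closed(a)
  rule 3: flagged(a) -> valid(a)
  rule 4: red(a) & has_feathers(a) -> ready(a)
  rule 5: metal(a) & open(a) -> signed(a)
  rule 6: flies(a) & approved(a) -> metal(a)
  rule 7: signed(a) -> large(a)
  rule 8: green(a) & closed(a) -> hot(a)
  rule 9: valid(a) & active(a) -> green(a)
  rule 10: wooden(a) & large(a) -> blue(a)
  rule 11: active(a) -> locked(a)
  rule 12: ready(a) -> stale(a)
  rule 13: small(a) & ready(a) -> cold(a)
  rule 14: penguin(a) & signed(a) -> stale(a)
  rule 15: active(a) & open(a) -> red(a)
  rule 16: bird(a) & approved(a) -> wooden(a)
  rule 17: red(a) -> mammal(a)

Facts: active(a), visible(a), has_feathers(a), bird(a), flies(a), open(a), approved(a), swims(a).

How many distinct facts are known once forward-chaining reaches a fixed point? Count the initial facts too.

23

Round 1 fires rule 6, rule 11, rule 15, rule 16, giving metal(a), locked(a), red(a), wooden(a).
Round 2 fires rule 1, rule 4, rule 5, rule 17, giving flagged(a), ready(a), signed(a), mammal(a).
Round 3 fires rule 3, rule 7, rule 12, giving valid(a), large(a), stale(a).
Round 4 fires rule 2, rule 9, rule 10, giving closed(a), green(a), blue(a).
Round 5 fires rule 8, giving hot(a).
Closure: {active(a), approved(a), bird(a), blue(a), closed(a), flagged(a), flies(a), green(a), has_feathers(a), hot(a), large(a), locked(a), mammal(a), metal(a), open(a), ready(a), red(a), signed(a), stale(a), swims(a), valid(a), visible(a), wooden(a)} — 23 facts.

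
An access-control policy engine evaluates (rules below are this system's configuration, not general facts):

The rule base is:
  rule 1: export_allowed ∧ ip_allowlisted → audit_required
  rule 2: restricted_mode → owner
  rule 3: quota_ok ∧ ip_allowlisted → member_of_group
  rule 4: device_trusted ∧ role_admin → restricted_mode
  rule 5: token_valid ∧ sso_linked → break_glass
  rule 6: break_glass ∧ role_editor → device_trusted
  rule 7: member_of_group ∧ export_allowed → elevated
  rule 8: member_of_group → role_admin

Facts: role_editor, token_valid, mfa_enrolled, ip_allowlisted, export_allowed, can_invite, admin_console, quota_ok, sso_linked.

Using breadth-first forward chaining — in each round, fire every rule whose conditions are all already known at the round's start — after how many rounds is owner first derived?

4

Round 1 fires rule 1, rule 3, rule 5, giving audit_required, member_of_group, break_glass.
Round 2 fires rule 6, rule 7, rule 8, giving device_trusted, elevated, role_admin.
Round 3 fires rule 4, giving restricted_mode.
Round 4 fires rule 2, giving owner.
owner first appears in round 4.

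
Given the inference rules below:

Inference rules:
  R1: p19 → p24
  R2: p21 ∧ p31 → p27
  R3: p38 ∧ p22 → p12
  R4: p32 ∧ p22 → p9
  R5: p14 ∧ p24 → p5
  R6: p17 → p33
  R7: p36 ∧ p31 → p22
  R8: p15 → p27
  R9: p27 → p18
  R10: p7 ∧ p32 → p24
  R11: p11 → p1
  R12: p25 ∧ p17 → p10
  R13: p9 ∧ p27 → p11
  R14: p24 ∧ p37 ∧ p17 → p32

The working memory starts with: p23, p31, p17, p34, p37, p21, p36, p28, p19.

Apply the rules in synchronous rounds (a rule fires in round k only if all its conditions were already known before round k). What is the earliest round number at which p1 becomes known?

Round 1 fires R1, R2, R6, R7, giving p24, p27, p33, p22.
Round 2 fires R9, R14, giving p18, p32.
Round 3 fires R4, giving p9.
Round 4 fires R13, giving p11.
Round 5 fires R11, giving p1.
p1 first appears in round 5.

5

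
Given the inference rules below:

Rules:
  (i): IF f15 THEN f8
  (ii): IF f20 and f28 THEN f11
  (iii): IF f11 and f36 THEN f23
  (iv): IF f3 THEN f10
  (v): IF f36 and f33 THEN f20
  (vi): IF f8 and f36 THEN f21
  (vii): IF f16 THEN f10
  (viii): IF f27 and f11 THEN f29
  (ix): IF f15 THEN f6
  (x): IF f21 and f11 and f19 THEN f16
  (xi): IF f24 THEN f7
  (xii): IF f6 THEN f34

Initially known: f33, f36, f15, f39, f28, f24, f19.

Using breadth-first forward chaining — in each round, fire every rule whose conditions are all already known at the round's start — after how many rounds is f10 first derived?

4

Round 1 — (i), (v), (ix), (xi), derive f8, f20, f6, f7.
Round 2 — (ii), (vi), (xii), derive f11, f21, f34.
Round 3 — (iii), (x), derive f23, f16.
Round 4 — (vii), derive f10.
f10 first appears in round 4.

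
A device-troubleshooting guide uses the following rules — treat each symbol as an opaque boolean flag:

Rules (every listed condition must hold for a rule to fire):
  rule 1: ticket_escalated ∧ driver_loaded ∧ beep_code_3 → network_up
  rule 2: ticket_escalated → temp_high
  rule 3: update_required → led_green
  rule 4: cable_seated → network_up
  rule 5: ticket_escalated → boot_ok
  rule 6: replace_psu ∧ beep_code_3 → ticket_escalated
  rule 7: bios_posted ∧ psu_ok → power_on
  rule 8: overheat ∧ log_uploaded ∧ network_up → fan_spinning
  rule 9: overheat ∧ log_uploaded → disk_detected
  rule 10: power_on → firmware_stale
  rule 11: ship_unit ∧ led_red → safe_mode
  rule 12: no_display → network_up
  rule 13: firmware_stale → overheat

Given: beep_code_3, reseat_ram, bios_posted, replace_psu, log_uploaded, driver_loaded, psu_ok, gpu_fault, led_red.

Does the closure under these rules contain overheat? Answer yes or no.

Round 1: rule 6 [replace_psu ∧ beep_code_3 → ticket_escalated]; rule 7 [bios_posted ∧ psu_ok → power_on]. Adds ticket_escalated, power_on.
Round 2: rule 1 [ticket_escalated ∧ driver_loaded ∧ beep_code_3 → network_up]; rule 2 [ticket_escalated → temp_high]; rule 5 [ticket_escalated → boot_ok]; rule 10 [power_on → firmware_stale]. Adds network_up, temp_high, boot_ok, firmware_stale.
Round 3: rule 13 [firmware_stale → overheat]. Adds overheat.
Round 4: rule 8 [overheat ∧ log_uploaded ∧ network_up → fan_spinning]; rule 9 [overheat ∧ log_uploaded → disk_detected]. Adds fan_spinning, disk_detected.
overheat appears in round 3, so it is derivable.

yes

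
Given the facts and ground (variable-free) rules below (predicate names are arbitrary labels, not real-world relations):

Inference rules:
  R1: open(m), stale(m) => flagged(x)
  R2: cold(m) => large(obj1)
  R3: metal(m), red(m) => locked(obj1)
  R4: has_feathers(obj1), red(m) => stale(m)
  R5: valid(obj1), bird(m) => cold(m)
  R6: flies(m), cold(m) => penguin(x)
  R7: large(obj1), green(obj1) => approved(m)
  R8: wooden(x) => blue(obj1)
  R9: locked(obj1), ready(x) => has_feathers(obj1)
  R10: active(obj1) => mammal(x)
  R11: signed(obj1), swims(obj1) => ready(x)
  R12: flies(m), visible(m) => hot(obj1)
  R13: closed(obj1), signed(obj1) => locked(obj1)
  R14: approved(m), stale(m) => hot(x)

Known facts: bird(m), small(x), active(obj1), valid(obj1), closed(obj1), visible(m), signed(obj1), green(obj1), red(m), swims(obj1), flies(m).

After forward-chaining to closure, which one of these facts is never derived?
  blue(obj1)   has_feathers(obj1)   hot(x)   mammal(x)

blue(obj1)

Round 1: R5 [valid(obj1), bird(m) => cold(m)]; R10 [active(obj1) => mammal(x)]; R11 [signed(obj1), swims(obj1) => ready(x)]; R12 [flies(m), visible(m) => hot(obj1)]; R13 [closed(obj1), signed(obj1) => locked(obj1)]. New: cold(m), mammal(x), ready(x), hot(obj1), locked(obj1).
Round 2: R2 [cold(m) => large(obj1)]; R6 [flies(m), cold(m) => penguin(x)]; R9 [locked(obj1), ready(x) => has_feathers(obj1)]. New: large(obj1), penguin(x), has_feathers(obj1).
Round 3: R4 [has_feathers(obj1), red(m) => stale(m)]; R7 [large(obj1), green(obj1) => approved(m)]. New: stale(m), approved(m).
Round 4: R14 [approved(m), stale(m) => hot(x)]. New: hot(x).
Derived: hot(x) (round 4), has_feathers(obj1) (round 2), mammal(x) (round 1). blue(obj1) never appears in any round.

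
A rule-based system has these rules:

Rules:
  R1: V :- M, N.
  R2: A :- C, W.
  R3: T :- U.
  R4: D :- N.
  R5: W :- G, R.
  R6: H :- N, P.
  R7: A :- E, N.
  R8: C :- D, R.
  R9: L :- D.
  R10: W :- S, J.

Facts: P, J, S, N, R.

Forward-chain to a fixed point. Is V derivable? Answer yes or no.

[1] R4 [D :- N.]; R6 [H :- N, P.]; R10 [W :- S, J.]. ⇒ new: D, H, W.
[2] R8 [C :- D, R.]; R9 [L :- D.]. ⇒ new: C, L.
[3] R2 [A :- C, W.]. ⇒ new: A.
Fixed point reached. V is concluded only by R1; R1 needs M (never derived).

no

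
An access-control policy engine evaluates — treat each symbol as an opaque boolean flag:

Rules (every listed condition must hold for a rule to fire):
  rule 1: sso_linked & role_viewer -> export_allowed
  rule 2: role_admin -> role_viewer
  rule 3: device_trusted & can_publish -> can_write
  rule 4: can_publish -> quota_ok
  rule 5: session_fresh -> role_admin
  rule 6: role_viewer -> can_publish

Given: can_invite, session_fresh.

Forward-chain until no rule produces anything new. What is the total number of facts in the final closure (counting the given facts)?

Round 1: rule 5 [session_fresh -> role_admin]. New: role_admin.
Round 2: rule 2 [role_admin -> role_viewer]. New: role_viewer.
Round 3: rule 6 [role_viewer -> can_publish]. New: can_publish.
Round 4: rule 4 [can_publish -> quota_ok]. New: quota_ok.
Closure: {can_invite, can_publish, quota_ok, role_admin, role_viewer, session_fresh} — 6 facts.

6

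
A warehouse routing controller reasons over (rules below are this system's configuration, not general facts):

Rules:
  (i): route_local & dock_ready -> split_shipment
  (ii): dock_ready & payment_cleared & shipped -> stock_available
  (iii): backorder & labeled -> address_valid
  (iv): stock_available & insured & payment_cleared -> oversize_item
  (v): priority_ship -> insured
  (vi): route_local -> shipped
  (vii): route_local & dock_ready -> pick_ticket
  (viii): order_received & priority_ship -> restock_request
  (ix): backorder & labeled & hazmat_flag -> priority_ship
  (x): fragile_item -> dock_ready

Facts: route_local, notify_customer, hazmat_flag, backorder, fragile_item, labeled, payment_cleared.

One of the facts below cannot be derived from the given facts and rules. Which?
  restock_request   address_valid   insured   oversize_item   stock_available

restock_request

[1] (iii) [backorder & labeled -> address_valid]; (vi) [route_local -> shipped]; (ix) [backorder & labeled & hazmat_flag -> priority_ship]; (x) [fragile_item -> dock_ready]. ⇒ new: address_valid, shipped, priority_ship, dock_ready.
[2] (i) [route_local & dock_ready -> split_shipment]; (ii) [dock_ready & payment_cleared & shipped -> stock_available]; (v) [priority_ship -> insured]; (vii) [route_local & dock_ready -> pick_ticket]. ⇒ new: split_shipment, stock_available, insured, pick_ticket.
[3] (iv) [stock_available & insured & payment_cleared -> oversize_item]. ⇒ new: oversize_item.
Derived: insured (round 2), stock_available (round 2), oversize_item (round 3), address_valid (round 1). restock_request never appears in any round.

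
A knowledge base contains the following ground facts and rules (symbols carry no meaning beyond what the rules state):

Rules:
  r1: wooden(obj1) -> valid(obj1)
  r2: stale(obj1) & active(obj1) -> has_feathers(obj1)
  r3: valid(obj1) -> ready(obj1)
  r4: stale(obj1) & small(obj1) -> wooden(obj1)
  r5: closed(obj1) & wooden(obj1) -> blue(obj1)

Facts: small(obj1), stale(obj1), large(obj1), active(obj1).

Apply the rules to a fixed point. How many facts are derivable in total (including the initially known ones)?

8

Round 1 fires r2, r4, giving has_feathers(obj1), wooden(obj1).
Round 2 fires r1, giving valid(obj1).
Round 3 fires r3, giving ready(obj1).
Closure: {active(obj1), has_feathers(obj1), large(obj1), ready(obj1), small(obj1), stale(obj1), valid(obj1), wooden(obj1)} — 8 facts.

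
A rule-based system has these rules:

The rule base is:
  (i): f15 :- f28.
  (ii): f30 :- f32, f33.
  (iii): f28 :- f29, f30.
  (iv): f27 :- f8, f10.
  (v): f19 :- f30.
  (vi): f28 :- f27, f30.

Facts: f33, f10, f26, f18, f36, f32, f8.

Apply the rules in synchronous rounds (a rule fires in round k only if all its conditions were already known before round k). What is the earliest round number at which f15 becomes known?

Round 1: (ii) [f30 :- f32, f33.]; (iv) [f27 :- f8, f10.]. Adds f30, f27.
Round 2: (v) [f19 :- f30.]; (vi) [f28 :- f27, f30.]. Adds f19, f28.
Round 3: (i) [f15 :- f28.]. Adds f15.
f15 first appears in round 3.

3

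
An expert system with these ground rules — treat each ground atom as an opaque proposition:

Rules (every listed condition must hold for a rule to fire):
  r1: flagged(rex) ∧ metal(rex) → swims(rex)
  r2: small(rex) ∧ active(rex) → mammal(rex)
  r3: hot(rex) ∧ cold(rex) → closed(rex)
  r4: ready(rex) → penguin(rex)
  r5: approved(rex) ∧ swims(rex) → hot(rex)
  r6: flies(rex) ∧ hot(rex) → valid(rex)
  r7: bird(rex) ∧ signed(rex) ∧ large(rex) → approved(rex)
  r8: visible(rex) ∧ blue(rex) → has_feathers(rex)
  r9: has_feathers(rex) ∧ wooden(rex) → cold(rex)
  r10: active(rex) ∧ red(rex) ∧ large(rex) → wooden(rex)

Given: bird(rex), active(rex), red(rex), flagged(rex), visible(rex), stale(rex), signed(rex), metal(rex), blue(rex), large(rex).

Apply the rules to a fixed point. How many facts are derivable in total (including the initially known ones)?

17

Round 1 fires r1, r7, r8, r10, giving swims(rex), approved(rex), has_feathers(rex), wooden(rex).
Round 2 fires r5, r9, giving hot(rex), cold(rex).
Round 3 fires r3, giving closed(rex).
Closure: {active(rex), approved(rex), bird(rex), blue(rex), closed(rex), cold(rex), flagged(rex), has_feathers(rex), hot(rex), large(rex), metal(rex), red(rex), signed(rex), stale(rex), swims(rex), visible(rex), wooden(rex)} — 17 facts.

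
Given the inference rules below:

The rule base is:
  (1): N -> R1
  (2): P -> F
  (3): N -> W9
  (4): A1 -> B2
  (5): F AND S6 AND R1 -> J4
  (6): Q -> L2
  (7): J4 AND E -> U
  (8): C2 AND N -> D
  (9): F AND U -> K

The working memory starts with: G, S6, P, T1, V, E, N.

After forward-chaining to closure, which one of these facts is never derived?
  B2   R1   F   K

Round 1: (1) [N -> R1]; (2) [P -> F]; (3) [N -> W9]. Adds R1, F, W9.
Round 2: (5) [F AND S6 AND R1 -> J4]. Adds J4.
Round 3: (7) [J4 AND E -> U]. Adds U.
Round 4: (9) [F AND U -> K]. Adds K.
Derived: F (round 1), R1 (round 1), K (round 4). B2 never appears in any round.

B2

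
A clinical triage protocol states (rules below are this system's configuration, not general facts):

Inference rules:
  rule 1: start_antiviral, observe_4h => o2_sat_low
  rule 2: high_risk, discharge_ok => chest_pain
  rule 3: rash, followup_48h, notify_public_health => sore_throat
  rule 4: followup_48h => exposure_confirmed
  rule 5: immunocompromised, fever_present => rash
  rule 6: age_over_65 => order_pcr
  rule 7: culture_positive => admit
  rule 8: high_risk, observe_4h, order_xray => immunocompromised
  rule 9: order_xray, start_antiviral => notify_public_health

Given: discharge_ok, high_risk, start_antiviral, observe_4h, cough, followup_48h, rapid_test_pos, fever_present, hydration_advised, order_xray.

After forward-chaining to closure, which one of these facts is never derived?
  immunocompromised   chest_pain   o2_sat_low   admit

Round 1: rule 1 [start_antiviral, observe_4h => o2_sat_low]; rule 2 [high_risk, discharge_ok => chest_pain]; rule 4 [followup_48h => exposure_confirmed]; rule 8 [high_risk, observe_4h, order_xray => immunocompromised]; rule 9 [order_xray, start_antiviral => notify_public_health]. New: o2_sat_low, chest_pain, exposure_confirmed, immunocompromised, notify_public_health.
Round 2: rule 5 [immunocompromised, fever_present => rash]. New: rash.
Round 3: rule 3 [rash, followup_48h, notify_public_health => sore_throat]. New: sore_throat.
Derived: immunocompromised (round 1), o2_sat_low (round 1), chest_pain (round 1). admit never appears in any round.

admit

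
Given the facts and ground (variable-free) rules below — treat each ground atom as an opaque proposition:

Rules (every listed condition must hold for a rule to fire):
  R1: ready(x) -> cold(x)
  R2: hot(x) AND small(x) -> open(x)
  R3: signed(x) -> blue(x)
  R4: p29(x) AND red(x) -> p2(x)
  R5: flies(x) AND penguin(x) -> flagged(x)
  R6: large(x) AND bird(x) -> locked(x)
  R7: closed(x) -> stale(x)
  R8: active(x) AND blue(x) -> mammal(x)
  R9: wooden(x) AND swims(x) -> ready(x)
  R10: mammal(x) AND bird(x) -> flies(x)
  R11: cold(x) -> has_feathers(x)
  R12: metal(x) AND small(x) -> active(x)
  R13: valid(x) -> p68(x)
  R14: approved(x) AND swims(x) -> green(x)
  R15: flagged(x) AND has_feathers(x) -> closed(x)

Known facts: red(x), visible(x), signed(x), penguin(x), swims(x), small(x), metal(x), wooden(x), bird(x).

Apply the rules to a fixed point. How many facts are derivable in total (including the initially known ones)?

19

Round 1 fires R3, R9, R12, giving blue(x), ready(x), active(x).
Round 2 fires R1, R8, giving cold(x), mammal(x).
Round 3 fires R10, R11, giving flies(x), has_feathers(x).
Round 4 fires R5, giving flagged(x).
Round 5 fires R15, giving closed(x).
Round 6 fires R7, giving stale(x).
Closure: {active(x), bird(x), blue(x), closed(x), cold(x), flagged(x), flies(x), has_feathers(x), mammal(x), metal(x), penguin(x), ready(x), red(x), signed(x), small(x), stale(x), swims(x), visible(x), wooden(x)} — 19 facts.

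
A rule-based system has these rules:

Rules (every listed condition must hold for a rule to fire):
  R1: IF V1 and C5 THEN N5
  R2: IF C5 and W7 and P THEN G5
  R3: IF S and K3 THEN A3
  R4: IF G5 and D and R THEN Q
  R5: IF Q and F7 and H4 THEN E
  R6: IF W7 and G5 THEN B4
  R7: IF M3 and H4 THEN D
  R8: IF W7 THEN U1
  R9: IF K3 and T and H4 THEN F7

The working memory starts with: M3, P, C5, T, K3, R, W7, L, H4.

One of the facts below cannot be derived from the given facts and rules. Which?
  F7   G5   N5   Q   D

N5

Round 1 — R2, R7, R8, R9, derive G5, D, U1, F7.
Round 2 — R4, R6, derive Q, B4.
Round 3 — R5, derive E.
Derived: F7 (round 1), G5 (round 1), D (round 1), Q (round 2). N5 never appears in any round.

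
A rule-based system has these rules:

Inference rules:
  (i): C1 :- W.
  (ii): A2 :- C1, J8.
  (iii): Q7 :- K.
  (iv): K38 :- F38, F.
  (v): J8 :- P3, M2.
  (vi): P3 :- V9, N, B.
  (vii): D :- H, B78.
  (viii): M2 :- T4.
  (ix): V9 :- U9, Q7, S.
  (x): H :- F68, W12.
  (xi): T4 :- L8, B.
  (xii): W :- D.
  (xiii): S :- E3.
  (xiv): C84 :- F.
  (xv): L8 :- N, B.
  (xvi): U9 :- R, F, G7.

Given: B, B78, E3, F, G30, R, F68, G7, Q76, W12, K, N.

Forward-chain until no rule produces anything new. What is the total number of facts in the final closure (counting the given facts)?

Round 1 — (iii), (x), (xiii), (xiv), (xv), (xvi), derive Q7, H, S, C84, L8, U9.
Round 2 — (vii), (ix), (xi), derive D, V9, T4.
Round 3 — (vi), (viii), (xii), derive P3, M2, W.
Round 4 — (i), (v), derive C1, J8.
Round 5 — (ii), derive A2.
Closure: {A2, B, B78, C1, C84, D, E3, F, F68, G30, G7, H, J8, K, L8, M2, N, P3, Q7, Q76, R, S, T4, U9, V9, W, W12} — 27 facts.

27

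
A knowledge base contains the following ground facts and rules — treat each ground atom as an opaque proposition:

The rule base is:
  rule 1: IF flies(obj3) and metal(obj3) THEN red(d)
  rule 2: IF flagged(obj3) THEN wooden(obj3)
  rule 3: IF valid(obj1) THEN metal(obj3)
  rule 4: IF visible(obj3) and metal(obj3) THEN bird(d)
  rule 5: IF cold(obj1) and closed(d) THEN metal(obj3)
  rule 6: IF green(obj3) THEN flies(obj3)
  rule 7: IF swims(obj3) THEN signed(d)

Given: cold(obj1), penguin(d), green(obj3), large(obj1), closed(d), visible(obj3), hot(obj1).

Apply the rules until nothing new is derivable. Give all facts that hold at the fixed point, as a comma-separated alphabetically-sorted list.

bird(d), closed(d), cold(obj1), flies(obj3), green(obj3), hot(obj1), large(obj1), metal(obj3), penguin(d), red(d), visible(obj3)

Round 1 fires rule 5, rule 6, giving metal(obj3), flies(obj3).
Round 2 fires rule 1, rule 4, giving red(d), bird(d).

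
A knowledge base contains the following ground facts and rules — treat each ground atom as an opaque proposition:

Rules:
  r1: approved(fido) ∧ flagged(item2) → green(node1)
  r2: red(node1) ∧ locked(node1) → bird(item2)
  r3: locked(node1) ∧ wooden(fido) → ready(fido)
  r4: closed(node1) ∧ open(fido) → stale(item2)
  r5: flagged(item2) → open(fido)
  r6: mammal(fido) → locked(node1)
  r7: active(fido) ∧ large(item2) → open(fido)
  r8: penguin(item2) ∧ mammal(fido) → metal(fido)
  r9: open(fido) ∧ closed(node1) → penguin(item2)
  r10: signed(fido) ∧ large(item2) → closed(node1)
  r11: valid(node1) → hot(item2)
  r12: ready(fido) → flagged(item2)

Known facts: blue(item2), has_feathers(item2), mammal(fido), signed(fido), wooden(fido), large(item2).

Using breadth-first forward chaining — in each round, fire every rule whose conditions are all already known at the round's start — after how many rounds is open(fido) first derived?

4

[1] r6 [mammal(fido) → locked(node1)]; r10 [signed(fido) ∧ large(item2) → closed(node1)]. ⇒ new: locked(node1), closed(node1).
[2] r3 [locked(node1) ∧ wooden(fido) → ready(fido)]. ⇒ new: ready(fido).
[3] r12 [ready(fido) → flagged(item2)]. ⇒ new: flagged(item2).
[4] r5 [flagged(item2) → open(fido)]. ⇒ new: open(fido).
open(fido) first appears in round 4.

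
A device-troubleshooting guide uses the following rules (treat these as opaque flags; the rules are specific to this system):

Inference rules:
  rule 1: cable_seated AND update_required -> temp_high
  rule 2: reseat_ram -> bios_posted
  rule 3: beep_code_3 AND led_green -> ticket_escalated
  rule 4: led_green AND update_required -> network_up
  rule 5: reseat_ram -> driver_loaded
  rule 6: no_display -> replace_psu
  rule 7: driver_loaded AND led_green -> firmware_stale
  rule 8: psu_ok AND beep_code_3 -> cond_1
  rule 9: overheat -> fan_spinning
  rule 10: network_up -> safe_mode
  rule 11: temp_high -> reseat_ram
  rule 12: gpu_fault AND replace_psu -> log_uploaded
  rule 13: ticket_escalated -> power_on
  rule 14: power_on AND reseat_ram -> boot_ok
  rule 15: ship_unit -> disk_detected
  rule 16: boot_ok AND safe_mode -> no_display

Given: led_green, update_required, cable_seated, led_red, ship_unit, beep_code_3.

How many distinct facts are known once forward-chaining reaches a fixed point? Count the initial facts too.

Round 1: rule 1 [cable_seated AND update_required -> temp_high]; rule 3 [beep_code_3 AND led_green -> ticket_escalated]; rule 4 [led_green AND update_required -> network_up]; rule 15 [ship_unit -> disk_detected]. Adds temp_high, ticket_escalated, network_up, disk_detected.
Round 2: rule 10 [network_up -> safe_mode]; rule 11 [temp_high -> reseat_ram]; rule 13 [ticket_escalated -> power_on]. Adds safe_mode, reseat_ram, power_on.
Round 3: rule 2 [reseat_ram -> bios_posted]; rule 5 [reseat_ram -> driver_loaded]; rule 14 [power_on AND reseat_ram -> boot_ok]. Adds bios_posted, driver_loaded, boot_ok.
Round 4: rule 7 [driver_loaded AND led_green -> firmware_stale]; rule 16 [boot_ok AND safe_mode -> no_display]. Adds firmware_stale, no_display.
Round 5: rule 6 [no_display -> replace_psu]. Adds replace_psu.
Closure: {beep_code_3, bios_posted, boot_ok, cable_seated, disk_detected, driver_loaded, firmware_stale, led_green, led_red, network_up, no_display, power_on, replace_psu, reseat_ram, safe_mode, ship_unit, temp_high, ticket_escalated, update_required} — 19 facts.

19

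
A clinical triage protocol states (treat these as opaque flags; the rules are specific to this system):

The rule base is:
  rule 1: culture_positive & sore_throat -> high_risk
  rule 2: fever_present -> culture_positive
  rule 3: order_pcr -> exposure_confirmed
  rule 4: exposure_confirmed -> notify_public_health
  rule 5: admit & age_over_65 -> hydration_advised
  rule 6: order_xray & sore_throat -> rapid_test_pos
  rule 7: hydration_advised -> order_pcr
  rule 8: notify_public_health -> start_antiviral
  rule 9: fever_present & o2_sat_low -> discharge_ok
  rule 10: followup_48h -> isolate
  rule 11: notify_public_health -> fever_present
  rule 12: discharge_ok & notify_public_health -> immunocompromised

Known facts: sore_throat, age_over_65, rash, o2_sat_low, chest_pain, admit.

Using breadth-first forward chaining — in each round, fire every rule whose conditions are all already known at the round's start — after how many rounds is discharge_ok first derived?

6

Round 1: rule 5 [admit & age_over_65 -> hydration_advised]. New: hydration_advised.
Round 2: rule 7 [hydration_advised -> order_pcr]. New: order_pcr.
Round 3: rule 3 [order_pcr -> exposure_confirmed]. New: exposure_confirmed.
Round 4: rule 4 [exposure_confirmed -> notify_public_health]. New: notify_public_health.
Round 5: rule 8 [notify_public_health -> start_antiviral]; rule 11 [notify_public_health -> fever_present]. New: start_antiviral, fever_present.
Round 6: rule 2 [fever_present -> culture_positive]; rule 9 [fever_present & o2_sat_low -> discharge_ok]. New: culture_positive, discharge_ok.
discharge_ok first appears in round 6.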